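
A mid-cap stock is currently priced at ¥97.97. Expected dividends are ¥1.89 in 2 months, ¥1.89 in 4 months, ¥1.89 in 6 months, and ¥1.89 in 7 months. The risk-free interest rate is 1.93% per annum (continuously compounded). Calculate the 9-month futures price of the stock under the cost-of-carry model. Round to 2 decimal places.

PV(dividends) I = 1.89·e^(−0.0193·2/12) + 1.89·e^(−0.0193·4/12) + 1.89·e^(−0.0193·6/12) + 1.89·e^(−0.0193·7/12)
I = 1.8839 + 1.8779 + 1.8718 + 1.8688 = 7.5024
F = (S − I)·e^(rT) = (97.97 − 7.5024) · e^(0.0193·9/12)
= 90.4676 · e^0.014475 = 90.4676 × 1.014580 = ¥91.79

¥91.79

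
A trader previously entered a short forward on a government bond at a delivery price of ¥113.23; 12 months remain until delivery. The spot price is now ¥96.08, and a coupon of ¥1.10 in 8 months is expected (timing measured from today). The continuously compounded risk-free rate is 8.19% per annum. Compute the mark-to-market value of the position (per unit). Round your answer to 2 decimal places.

PV(remaining coupons) I = 1.10·e^(−0.0819·8/12) = 1.0416
Current forward F = (S − I)·e^(rT) = (96.08 − 1.0416)·e^(0.0819·12/12) = 95.0384 × 1.085347 = 103.1496
Value (long) = (F − K)·e^(−rT) = (103.1496 − 113.23) × 0.921364 = -9.2877
Short position value = −(long value) = ¥9.29

¥9.29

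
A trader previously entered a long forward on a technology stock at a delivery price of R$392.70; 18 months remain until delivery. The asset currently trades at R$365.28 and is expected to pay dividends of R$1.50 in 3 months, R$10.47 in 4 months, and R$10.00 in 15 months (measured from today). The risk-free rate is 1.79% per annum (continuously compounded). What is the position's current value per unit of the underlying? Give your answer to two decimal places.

-R$38.70

PV(remaining dividends) I = 1.50·e^(−0.0179·3/12) + 10.47·e^(−0.0179·4/12) + 10.00·e^(−0.0179·15/12) = 21.6798
Current forward F = (S − I)·e^(rT) = (365.28 − 21.6798)·e^(0.0179·18/12) = 343.6002 × 1.027214 = 352.9509
Value (long) = (F − K)·e^(−rT) = (352.9509 − 392.70) × 0.973507 = -38.6960
Value = -R$38.70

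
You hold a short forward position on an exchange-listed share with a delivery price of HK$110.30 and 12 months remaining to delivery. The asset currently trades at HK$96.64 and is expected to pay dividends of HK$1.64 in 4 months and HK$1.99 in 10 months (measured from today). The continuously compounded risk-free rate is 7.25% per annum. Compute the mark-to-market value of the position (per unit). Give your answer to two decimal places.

HK$9.42

PV(remaining dividends) I = 1.64·e^(−0.0725·4/12) + 1.99·e^(−0.0725·10/12) = 3.4742
Current forward F = (S − I)·e^(rT) = (96.64 − 3.4742)·e^(0.0725·12/12) = 93.1658 × 1.075193 = 100.1712
Value (long) = (F − K)·e^(−rT) = (100.1712 − 110.30) × 0.930066 = -9.4205
Short position value = −(long value) = HK$9.42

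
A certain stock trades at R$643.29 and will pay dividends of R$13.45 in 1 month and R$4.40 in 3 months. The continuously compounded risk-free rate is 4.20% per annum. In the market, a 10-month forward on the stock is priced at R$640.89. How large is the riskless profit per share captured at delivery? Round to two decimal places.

PV(dividends) I = 13.45·e^(−0.0420·1/12) + 4.40·e^(−0.0420·3/12) = 17.7570
Fair forward F* = (S − I)·e^(rT) = (643.29 − 17.7570)·e^0.035000 = 625.5330 × 1.035620 = 647.8145
Market R$640.89 < fair 647.8145: forward underpriced → reverse cash-and-carry (short the stock, invest proceeds at r, pay the dividends, go long the forward).
Profit at T = |F_mkt − F*| = |640.89 − 647.8145| = R$6.92 per share

R$6.92 per share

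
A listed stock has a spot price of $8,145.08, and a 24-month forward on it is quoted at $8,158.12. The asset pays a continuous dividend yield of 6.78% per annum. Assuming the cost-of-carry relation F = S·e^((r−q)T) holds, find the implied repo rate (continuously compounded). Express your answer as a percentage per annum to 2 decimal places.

From F = S·e^((r−q)T): (r − q) = ln(F/S)/T
ln(8158.12/8145.08) = ln(1.001601) = 0.001600
(r − q) = 0.001600 / (24/12) = 0.000800
r = ln(F/S)/T + q = 0.000800 + 0.0678 = 0.068600
r = 6.86%

6.86%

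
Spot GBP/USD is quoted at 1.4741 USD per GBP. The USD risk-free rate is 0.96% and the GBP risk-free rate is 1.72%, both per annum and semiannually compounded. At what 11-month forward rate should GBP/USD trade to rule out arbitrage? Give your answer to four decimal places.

1.4639

By covered interest parity, F = S · (1+r_USD/2)^(2T) / (1+r_GBP/2)^(2T)
= 1.4741 × 1.008818 / 1.015823 = 1.4741 × 0.993104
F = 1.4639 USD per GBP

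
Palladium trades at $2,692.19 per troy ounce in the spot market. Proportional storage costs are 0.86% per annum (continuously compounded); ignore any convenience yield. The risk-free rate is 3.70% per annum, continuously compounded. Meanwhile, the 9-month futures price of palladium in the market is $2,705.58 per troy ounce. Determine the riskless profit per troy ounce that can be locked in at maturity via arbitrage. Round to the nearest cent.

Fair futures: F* = S·e^(carry·T), with carry = (r + u) = 0.0370 + 0.0086 = 0.0456
F* = 2692.19 · e^(0.0456 × 9/12) = 2692.19 · e^0.03420000 = 2692.19 × 1.03479154 = $2785.8554
Market $2705.58 < fair $2785.8554: forward underpriced → reverse cash-and-carry (short spot, go long the forward).
At maturity, profit = |F_mkt − F*| = |2705.58 − 2785.8554| = $80.28 per troy ounce

$80.28 per troy ounce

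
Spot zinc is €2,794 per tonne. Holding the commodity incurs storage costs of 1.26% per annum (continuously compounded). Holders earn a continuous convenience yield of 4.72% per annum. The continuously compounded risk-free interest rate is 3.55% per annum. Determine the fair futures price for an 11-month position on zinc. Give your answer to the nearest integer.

Net carry = r + u − y = 0.0355 + 0.0126 − 0.0472 = 0.0009
F = S·e^((r+u−y)T) = 2794 · e^(0.0009 × 11/12) = 2794 · e^0.000825
= 2794 × 1.000825 = €2,796 per tonne

€2,796 per tonne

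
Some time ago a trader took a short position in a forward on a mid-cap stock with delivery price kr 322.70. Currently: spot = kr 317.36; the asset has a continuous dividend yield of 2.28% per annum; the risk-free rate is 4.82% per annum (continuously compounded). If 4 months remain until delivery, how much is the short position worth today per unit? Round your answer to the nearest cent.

kr 2.60

Current fair forward for the remaining 4 months: F = S·e^((r − q)·T), (r − q) = 0.0482 − 0.0228 = 0.0254
F = 317.36 · e^(0.0254 × 4/12) = 317.36 × 1.008503 = 320.0585
Value of long forward = (F − K)·e^(−rT) = (320.0585 − 322.70) · e^(−0.0482·4/12)
= -2.6415 × 0.984062 = -2.60
Short position value = −(long value) = kr 2.60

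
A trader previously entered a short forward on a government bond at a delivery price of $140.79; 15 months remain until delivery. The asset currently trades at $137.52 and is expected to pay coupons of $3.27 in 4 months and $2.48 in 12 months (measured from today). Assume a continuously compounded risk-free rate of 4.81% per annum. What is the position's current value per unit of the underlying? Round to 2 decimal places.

$0.64

PV(remaining coupons) I = 3.27·e^(−0.0481·4/12) + 2.48·e^(−0.0481·12/12) = 5.5815
Current forward F = (S − I)·e^(rT) = (137.52 − 5.5815)·e^(0.0481·15/12) = 131.9385 × 1.061969 = 140.1146
Value (long) = (F − K)·e^(−rT) = (140.1146 − 140.79) × 0.941647 = -0.6360
Short position value = −(long value) = $0.64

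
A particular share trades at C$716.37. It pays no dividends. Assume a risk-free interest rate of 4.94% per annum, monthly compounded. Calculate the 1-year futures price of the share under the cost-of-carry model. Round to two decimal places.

F = S · (1+r/12)^(12T)
= 716.37 × 1.050534
F = C$752.57

C$752.57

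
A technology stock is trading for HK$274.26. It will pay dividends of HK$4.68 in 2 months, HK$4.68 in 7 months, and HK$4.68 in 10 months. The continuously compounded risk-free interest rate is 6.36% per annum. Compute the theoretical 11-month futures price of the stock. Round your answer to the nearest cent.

PV(dividends) I = 4.68·e^(−0.0636·2/12) + 4.68·e^(−0.0636·7/12) + 4.68·e^(−0.0636·10/12)
I = 4.6307 + 4.5096 + 4.4384 = 13.5787
F = (S − I)·e^(rT) = (274.26 − 13.5787) · e^(0.0636·11/12)
= 260.6813 · e^0.058300 = 260.6813 × 1.060033 = HK$276.33

HK$276.33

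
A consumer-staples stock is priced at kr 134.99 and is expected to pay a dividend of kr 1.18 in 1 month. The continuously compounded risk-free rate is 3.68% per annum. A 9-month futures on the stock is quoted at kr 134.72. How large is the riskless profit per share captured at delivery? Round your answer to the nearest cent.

kr 2.84 per share

PV(dividends) I = 1.18·e^(−0.0368·1/12) = 1.1764
Fair futures F* = (S − I)·e^(rT) = (134.99 − 1.1764)·e^0.027600 = 133.8136 × 1.027984 = 137.5582
Market kr 134.72 < fair 137.5582: forward underpriced → reverse cash-and-carry (short the stock, invest proceeds at r, pay the dividends, go long the forward).
Profit at T = |F_mkt − F*| = |134.72 − 137.5582| = kr 2.84 per share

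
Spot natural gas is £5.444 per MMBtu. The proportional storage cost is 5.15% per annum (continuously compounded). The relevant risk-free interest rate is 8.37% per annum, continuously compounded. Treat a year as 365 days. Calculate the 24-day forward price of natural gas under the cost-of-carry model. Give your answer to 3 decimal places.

£5.493 per MMBtu

Net carry = r + u − y = 0.0837 + 0.0515 − 0.0000 = 0.1352
F = S·e^((r+u−y)T) = 5.444 · e^(0.1352 × 24/365) = 5.444 · e^0.008890
= 5.444 × 1.008930 = £5.493 per MMBtu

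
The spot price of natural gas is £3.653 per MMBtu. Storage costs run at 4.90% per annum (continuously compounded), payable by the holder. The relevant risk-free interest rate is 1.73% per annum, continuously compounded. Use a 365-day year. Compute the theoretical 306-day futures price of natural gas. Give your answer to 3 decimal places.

£3.862 per MMBtu

Net carry = r + u − y = 0.0173 + 0.0490 − 0.0000 = 0.0663
F = S·e^((r+u−y)T) = 3.653 · e^(0.0663 × 306/365) = 3.653 · e^0.055583
= 3.653 × 1.057157 = £3.862 per MMBtu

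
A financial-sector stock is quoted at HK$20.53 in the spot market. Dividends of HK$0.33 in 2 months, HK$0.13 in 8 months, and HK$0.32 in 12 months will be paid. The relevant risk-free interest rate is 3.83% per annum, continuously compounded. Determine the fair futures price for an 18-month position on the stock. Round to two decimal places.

PV(dividends) I = 0.33·e^(−0.0383·2/12) + 0.13·e^(−0.0383·8/12) + 0.32·e^(−0.0383·12/12)
I = 0.3279 + 0.1267 + 0.3080 = 0.7626
F = (S − I)·e^(rT) = (20.53 − 0.7626) · e^(0.0383·18/12)
= 19.7674 · e^0.057450 = 19.7674 × 1.059132 = HK$20.94

HK$20.94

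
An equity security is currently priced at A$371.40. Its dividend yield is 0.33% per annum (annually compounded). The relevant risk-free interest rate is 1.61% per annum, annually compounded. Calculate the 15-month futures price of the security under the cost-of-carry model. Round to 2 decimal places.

A$377.33

F = S · (1+r)^T / (1+q)^T
= 371.40 × 1.020165 / 1.004127 = 371.40 × 1.015972
F = A$377.33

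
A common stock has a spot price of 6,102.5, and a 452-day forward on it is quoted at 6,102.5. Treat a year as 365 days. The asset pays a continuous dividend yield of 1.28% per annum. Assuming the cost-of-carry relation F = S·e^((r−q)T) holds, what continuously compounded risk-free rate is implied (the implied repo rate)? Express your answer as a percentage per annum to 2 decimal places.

1.28%

From F = S·e^((r−q)T): (r − q) = ln(F/S)/T
ln(6102.5/6102.5) = ln(1.000000) = 0.000000
(r − q) = 0.000000 / (452/365) = 0.000000
r = ln(F/S)/T + q = 0.000000 + 0.0128 = 0.012800
r = 1.28%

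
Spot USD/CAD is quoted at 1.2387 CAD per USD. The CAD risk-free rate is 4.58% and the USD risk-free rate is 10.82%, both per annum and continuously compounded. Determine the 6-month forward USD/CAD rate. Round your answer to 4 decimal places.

F = S·e^((r_CAD − r_USD)T) = 1.2387 · e^((0.0458 − 0.1082) × 6/12)
= 1.2387 · e^-0.031200 = 1.2387 × 0.969282
F = 1.2006 CAD per USD

1.2006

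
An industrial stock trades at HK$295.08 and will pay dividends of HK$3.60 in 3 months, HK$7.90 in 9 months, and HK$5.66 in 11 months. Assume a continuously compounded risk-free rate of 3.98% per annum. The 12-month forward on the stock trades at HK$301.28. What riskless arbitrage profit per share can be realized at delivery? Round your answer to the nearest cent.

PV(dividends) I = 3.60·e^(−0.0398·3/12) + 7.90·e^(−0.0398·9/12) + 5.66·e^(−0.0398·11/12) = 16.6893
Fair forward F* = (S − I)·e^(rT) = (295.08 − 16.6893)·e^0.039800 = 278.3907 × 1.040603 = 289.6942
Market HK$301.28 > fair 289.6942: forward overpriced → cash-and-carry (borrow at r, buy the stock and collect the dividends, short the forward).
Profit at T = |F_mkt − F*| = |301.28 − 289.6942| = HK$11.59 per share

HK$11.59 per share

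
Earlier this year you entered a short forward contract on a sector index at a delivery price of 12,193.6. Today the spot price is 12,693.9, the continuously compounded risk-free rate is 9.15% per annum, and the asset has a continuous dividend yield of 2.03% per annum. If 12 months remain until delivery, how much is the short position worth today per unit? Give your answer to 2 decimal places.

-1311.40

Current fair forward for the remaining 12 months: F = S·e^((r − q)·T), (r − q) = 0.0915 − 0.0203 = 0.0712
F = 12693.9 · e^(0.0712 × 12/12) = 12693.9 × 1.07379596 = 13630.6585
Value of long forward = (F − K)·e^(−rT) = (13630.6585 − 12193.6) · e^(−0.0915·12/12)
= 1437.0585 × 0.91256132 = 1311.40
Short position value = −(long value) = -1311.40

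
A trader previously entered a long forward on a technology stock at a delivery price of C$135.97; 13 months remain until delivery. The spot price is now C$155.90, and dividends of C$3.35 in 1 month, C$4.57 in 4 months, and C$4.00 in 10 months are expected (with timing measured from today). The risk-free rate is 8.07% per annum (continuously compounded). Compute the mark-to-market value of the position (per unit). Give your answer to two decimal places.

PV(remaining dividends) I = 3.35·e^(−0.0807·1/12) + 4.57·e^(−0.0807·4/12) + 4.00·e^(−0.0807·10/12) = 11.5161
Current forward F = (S − I)·e^(rT) = (155.90 − 11.5161)·e^(0.0807·13/12) = 144.3839 × 1.091360 = 157.5748
Value (long) = (F − K)·e^(−rT) = (157.5748 − 135.97) × 0.916288 = 19.7962
Value = C$19.80

C$19.80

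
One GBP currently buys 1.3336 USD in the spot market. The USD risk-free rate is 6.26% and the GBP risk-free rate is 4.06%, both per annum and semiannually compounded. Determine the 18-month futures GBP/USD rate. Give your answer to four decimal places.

By covered interest parity, F = S · (1+r_USD/2)^(2T) / (1+r_GBP/2)^(2T)
= 1.3336 × 1.096870 / 1.062145 = 1.3336 × 1.032693
F = 1.3772 USD per GBP

1.3772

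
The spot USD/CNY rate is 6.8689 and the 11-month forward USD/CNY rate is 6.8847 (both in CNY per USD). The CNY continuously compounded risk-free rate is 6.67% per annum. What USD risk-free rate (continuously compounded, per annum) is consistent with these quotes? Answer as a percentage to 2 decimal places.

6.42%

F = S·e^((r_CNY − r_USD)T) ⇒ r_USD = r_CNY − ln(F/S)/T
ln(6.8847/6.8689) = 0.002298; /(11/12) = 0.002507
r_USD = 0.0667 − 0.002507 = 0.064193
r_USD = 6.42%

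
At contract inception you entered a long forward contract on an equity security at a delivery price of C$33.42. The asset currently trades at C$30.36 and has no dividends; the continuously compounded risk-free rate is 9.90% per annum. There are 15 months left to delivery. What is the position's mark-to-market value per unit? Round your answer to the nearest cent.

Current fair forward for the remaining 15 months: F = S·e^(r·T), r = 0.0990
F = 30.36 · e^(0.0990 × 15/12) = 30.36 × 1.131733 = 34.3594
Value of long forward = (F − K)·e^(−rT) = (34.3594 − 33.42) · e^(−0.0990·15/12)
= 0.9394 × 0.883601 = 0.83

C$0.83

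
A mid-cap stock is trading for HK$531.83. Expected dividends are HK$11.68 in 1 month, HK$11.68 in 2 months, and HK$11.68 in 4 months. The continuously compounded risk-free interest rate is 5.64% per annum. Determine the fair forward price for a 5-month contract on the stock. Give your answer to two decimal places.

PV(dividends) I = 11.68·e^(−0.0564·1/12) + 11.68·e^(−0.0564·2/12) + 11.68·e^(−0.0564·4/12)
I = 11.6252 + 11.5707 + 11.4625 = 34.6584
F = (S − I)·e^(rT) = (531.83 − 34.6584) · e^(0.0564·5/12)
= 497.1716 · e^0.023500 = 497.1716 × 1.023778 = HK$508.99

HK$508.99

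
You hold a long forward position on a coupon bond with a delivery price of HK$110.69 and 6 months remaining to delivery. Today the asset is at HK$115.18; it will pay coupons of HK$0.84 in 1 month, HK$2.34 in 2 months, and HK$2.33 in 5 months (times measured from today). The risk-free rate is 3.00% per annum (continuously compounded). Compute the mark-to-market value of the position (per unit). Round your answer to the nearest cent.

PV(remaining coupons) I = 0.84·e^(−0.0300·1/12) + 2.34·e^(−0.0300·2/12) + 2.33·e^(−0.0300·5/12) = 5.4673
Current forward F = (S − I)·e^(rT) = (115.18 − 5.4673)·e^(0.0300·6/12) = 109.7127 × 1.015113 = 111.3708
Value (long) = (F − K)·e^(−rT) = (111.3708 − 110.69) × 0.985112 = 0.6707
Value = HK$0.67

HK$0.67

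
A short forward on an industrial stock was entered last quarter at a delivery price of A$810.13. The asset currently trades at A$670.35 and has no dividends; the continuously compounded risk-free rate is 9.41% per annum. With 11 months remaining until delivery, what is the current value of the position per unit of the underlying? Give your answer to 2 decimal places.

A$72.83

Current fair forward for the remaining 11 months: F = S·e^(r·T), r = 0.0941
F = 670.35 · e^(0.0941 × 11/12) = 670.35 × 1.090088 = 730.7405
Value of long forward = (F − K)·e^(−rT) = (730.7405 − 810.13) · e^(−0.0941·11/12)
= -79.3895 × 0.917357 = -72.83
Short position value = −(long value) = A$72.83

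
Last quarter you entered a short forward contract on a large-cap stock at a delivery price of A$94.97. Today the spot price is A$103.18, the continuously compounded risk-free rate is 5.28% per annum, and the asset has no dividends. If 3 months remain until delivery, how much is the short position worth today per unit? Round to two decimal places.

-A$9.46

Current fair forward for the remaining 3 months: F = S·e^(r·T), r = 0.0528
F = 103.18 · e^(0.0528 × 3/12) = 103.18 × 1.013288 = 104.5511
Value of long forward = (F − K)·e^(−rT) = (104.5511 − 94.97) · e^(−0.0528·3/12)
= 9.5811 × 0.986887 = 9.46
Short position value = −(long value) = -A$9.46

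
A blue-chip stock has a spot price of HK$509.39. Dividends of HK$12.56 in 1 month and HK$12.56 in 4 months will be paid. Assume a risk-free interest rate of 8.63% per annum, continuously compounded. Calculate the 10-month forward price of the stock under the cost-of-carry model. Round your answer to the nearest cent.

PV(dividends) I = 12.56·e^(−0.0863·1/12) + 12.56·e^(−0.0863·4/12)
I = 12.4700 + 12.2038 = 24.6738
F = (S − I)·e^(rT) = (509.39 − 24.6738) · e^(0.0863·10/12)
= 484.7162 · e^0.071917 = 484.7162 × 1.074566 = HK$520.86

HK$520.86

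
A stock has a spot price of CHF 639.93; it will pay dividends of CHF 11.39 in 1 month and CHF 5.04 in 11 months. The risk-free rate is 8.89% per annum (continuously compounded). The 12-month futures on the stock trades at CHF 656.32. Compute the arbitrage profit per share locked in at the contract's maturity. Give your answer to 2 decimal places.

CHF 25.67 per share

PV(dividends) I = 11.39·e^(−0.0889·1/12) + 5.04·e^(−0.0889·11/12) = 15.9515
Fair futures F* = (S − I)·e^(rT) = (639.93 − 15.9515)·e^0.088900 = 623.9785 × 1.092971 = 681.9904
Market CHF 656.32 < fair 681.9904: forward underpriced → reverse cash-and-carry (short the stock, invest proceeds at r, pay the dividends, go long the forward).
Profit at T = |F_mkt − F*| = |656.32 − 681.9904| = CHF 25.67 per share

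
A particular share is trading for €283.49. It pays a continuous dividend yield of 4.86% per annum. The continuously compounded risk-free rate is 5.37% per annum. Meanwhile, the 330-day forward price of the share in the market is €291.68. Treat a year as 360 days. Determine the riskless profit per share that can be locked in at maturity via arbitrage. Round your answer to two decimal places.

€6.86 per share

Fair forward: F* = S·e^(carry·T), with carry = (r − q) = 0.0537 − 0.0486 = 0.0051
F* = 283.49 · e^(0.0051 × 330/360) = 283.49 · e^0.004675 = 283.49 × 1.004686 = €284.8184
Market €291.68 > fair €284.8184: forward overpriced → cash-and-carry (buy spot, short the forward).
At maturity, profit = |F_mkt − F*| = |291.68 − 284.8184| = €6.86 per share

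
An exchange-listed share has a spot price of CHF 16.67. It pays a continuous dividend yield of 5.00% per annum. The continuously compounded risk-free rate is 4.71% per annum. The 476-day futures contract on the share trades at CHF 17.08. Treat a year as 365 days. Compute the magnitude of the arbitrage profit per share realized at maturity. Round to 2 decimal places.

CHF 0.47 per share

Fair futures: F* = S·e^(carry·T), with carry = (r − q) = 0.0471 − 0.0500 = -0.0029
F* = 16.67 · e^(-0.0029 × 476/365) = 16.67 · e^-0.003782 = 16.67 × 0.996225 = CHF 16.6071
Market CHF 17.08 > fair CHF 16.6071: forward overpriced → cash-and-carry (buy spot, short the forward).
At maturity, profit = |F_mkt − F*| = |17.08 − 16.6071| = CHF 0.47 per share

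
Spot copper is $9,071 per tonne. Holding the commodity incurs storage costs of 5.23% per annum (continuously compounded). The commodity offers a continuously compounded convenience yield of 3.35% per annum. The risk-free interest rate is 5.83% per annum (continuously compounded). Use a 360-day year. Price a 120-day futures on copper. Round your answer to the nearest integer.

$9,307 per tonne

Net carry = r + u − y = 0.0583 + 0.0523 − 0.0335 = 0.0771
F = S·e^((r+u−y)T) = 9071 · e^(0.0771 × 120/360) = 9071 · e^0.025700
= 9071 × 1.026033 = $9,307 per tonne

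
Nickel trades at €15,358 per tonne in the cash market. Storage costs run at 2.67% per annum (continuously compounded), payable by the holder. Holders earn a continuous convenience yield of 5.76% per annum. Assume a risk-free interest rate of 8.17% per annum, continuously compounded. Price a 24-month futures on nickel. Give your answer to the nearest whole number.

Net carry = r + u − y = 0.0817 + 0.0267 − 0.0576 = 0.0508
F = S·e^((r+u−y)T) = 15358 · e^(0.0508 × 24/12) = 15358 · e^0.101600
= 15358 × 1.106941 = €17,000 per tonne

€17,000 per tonne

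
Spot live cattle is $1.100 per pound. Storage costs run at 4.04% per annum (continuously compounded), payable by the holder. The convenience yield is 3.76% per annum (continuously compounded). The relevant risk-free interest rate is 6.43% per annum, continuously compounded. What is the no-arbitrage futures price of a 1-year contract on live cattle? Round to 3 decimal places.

Net carry = r + u − y = 0.0643 + 0.0404 − 0.0376 = 0.0671
F = S·e^((r+u−y)T) = 1.100 · e^(0.0671 × 1) = 1.100 · e^0.067100
= 1.100 × 1.069402 = $1.176 per pound

$1.176 per pound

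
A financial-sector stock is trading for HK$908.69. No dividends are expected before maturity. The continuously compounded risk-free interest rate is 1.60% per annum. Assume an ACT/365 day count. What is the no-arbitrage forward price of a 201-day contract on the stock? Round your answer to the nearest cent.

F = S·e^(rT) = 908.69 · e^(0.0160 × 201/365)
= 908.69 · e^0.008811 = 908.69 × 1.008850
F = HK$916.73

HK$916.73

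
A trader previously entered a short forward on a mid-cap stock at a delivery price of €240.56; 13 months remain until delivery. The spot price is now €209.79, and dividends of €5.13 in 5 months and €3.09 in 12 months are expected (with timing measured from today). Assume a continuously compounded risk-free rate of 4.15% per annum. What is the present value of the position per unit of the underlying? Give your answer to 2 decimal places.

PV(remaining dividends) I = 5.13·e^(−0.0415·5/12) + 3.09·e^(−0.0415·12/12) = 8.0064
Current forward F = (S − I)·e^(rT) = (209.79 − 8.0064)·e^(0.0415·13/12) = 201.7836 × 1.045984 = 211.0624
Value (long) = (F − K)·e^(−rT) = (211.0624 − 240.56) × 0.956037 = -28.2008
Short position value = −(long value) = €28.20

€28.20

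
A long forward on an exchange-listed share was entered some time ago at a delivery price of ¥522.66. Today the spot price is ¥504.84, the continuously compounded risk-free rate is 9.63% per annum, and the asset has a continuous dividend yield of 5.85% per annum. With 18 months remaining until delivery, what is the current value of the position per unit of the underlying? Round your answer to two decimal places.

Current fair forward for the remaining 18 months: F = S·e^((r − q)·T), (r − q) = 0.0963 − 0.0585 = 0.0378
F = 504.84 · e^(0.0378 × 18/12) = 504.84 × 1.058338 = 534.2914
Value of long forward = (F − K)·e^(−rT) = (534.2914 − 522.66) · e^(−0.0963·18/12)
= 11.6314 × 0.865498 = 10.07

¥10.07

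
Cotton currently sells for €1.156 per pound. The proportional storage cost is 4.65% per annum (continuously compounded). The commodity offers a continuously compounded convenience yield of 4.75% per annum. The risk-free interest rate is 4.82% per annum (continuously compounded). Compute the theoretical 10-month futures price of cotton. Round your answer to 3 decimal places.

€1.202 per pound

Net carry = r + u − y = 0.0482 + 0.0465 − 0.0475 = 0.0472
F = S·e^((r+u−y)T) = 1.156 · e^(0.0472 × 10/12) = 1.156 · e^0.039333
= 1.156 × 1.040117 = €1.202 per pound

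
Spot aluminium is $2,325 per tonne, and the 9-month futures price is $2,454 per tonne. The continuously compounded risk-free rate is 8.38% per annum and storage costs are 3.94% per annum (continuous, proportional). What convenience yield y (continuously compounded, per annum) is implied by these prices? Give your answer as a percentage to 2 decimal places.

5.12%

F = S·e^((r+u−y)T) ⇒ (r+u−y) = ln(F/S)/T
ln(2454/2325) = 0.053999; /T ⇒ 0.071999
y = r + u − ln(F/S)/T = 0.0838 + 0.0394 − 0.071999 = 0.051201
y = 5.12%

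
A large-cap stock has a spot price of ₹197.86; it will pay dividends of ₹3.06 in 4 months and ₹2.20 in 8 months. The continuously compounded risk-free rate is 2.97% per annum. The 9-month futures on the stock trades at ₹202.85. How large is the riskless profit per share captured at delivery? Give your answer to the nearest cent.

₹5.84 per share

PV(dividends) I = 3.06·e^(−0.0297·4/12) + 2.20·e^(−0.0297·8/12) = 5.1867
Fair futures F* = (S − I)·e^(rT) = (197.86 − 5.1867)·e^0.022275 = 192.6733 × 1.022525 = 197.0133
Market ₹202.85 > fair 197.0133: forward overpriced → cash-and-carry (borrow at r, buy the stock and collect the dividends, short the forward).
Profit at T = |F_mkt − F*| = |202.85 − 197.0133| = ₹5.84 per share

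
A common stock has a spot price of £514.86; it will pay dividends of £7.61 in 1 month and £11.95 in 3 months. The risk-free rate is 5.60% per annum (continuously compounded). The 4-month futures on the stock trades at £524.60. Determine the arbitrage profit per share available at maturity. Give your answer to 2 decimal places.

PV(dividends) I = 7.61·e^(−0.0560·1/12) + 11.95·e^(−0.0560·3/12) = 19.3584
Fair futures F* = (S − I)·e^(rT) = (514.86 − 19.3584)·e^0.018667 = 495.5016 × 1.018842 = 504.8378
Market £524.60 > fair 504.8378: forward overpriced → cash-and-carry (borrow at r, buy the stock and collect the dividends, short the forward).
Profit at T = |F_mkt − F*| = |524.60 − 504.8378| = £19.76 per share

£19.76 per share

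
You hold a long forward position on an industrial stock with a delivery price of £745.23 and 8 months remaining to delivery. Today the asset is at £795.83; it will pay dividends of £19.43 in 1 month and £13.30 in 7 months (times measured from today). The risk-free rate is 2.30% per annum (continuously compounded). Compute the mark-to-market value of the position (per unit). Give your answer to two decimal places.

PV(remaining dividends) I = 19.43·e^(−0.0230·1/12) + 13.30·e^(−0.0230·7/12) = 32.5155
Current forward F = (S − I)·e^(rT) = (795.83 − 32.5155)·e^(0.0230·8/12) = 763.3145 × 1.015451 = 775.1085
Value (long) = (F − K)·e^(−rT) = (775.1085 − 745.23) × 0.984784 = 29.4239
Value = £29.42

£29.42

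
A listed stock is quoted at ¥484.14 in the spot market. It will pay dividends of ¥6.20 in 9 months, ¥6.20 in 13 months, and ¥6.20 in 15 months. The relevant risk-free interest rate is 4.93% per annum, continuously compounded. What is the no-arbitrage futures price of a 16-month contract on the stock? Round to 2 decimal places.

¥498.15

PV(dividends) I = 6.20·e^(−0.0493·9/12) + 6.20·e^(−0.0493·13/12) + 6.20·e^(−0.0493·15/12)
I = 5.9749 + 5.8776 + 5.8295 = 17.6820
F = (S − I)·e^(rT) = (484.14 − 17.6820) · e^(0.0493·16/12)
= 466.4580 · e^0.065733 = 466.4580 × 1.067942 = ¥498.15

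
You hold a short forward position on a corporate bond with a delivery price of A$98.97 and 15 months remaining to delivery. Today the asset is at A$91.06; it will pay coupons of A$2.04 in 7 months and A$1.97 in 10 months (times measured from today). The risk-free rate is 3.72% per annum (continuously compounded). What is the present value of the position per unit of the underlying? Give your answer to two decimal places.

A$7.32

PV(remaining coupons) I = 2.04·e^(−0.0372·7/12) + 1.97·e^(−0.0372·10/12) = 3.9061
Current forward F = (S − I)·e^(rT) = (91.06 − 3.9061)·e^(0.0372·15/12) = 87.1539 × 1.047598 = 91.3023
Value (long) = (F − K)·e^(−rT) = (91.3023 − 98.97) × 0.954565 = -7.3193
Short position value = −(long value) = A$7.32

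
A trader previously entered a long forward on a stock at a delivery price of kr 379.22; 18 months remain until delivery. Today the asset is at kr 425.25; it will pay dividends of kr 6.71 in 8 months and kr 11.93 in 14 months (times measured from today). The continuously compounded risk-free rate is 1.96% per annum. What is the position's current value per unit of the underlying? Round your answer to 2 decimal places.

PV(remaining dividends) I = 6.71·e^(−0.0196·8/12) + 11.93·e^(−0.0196·14/12) = 18.2832
Current forward F = (S − I)·e^(rT) = (425.25 − 18.2832)·e^(0.0196·18/12) = 406.9668 × 1.029836 = 419.1091
Value (long) = (F − K)·e^(−rT) = (419.1091 − 379.22) × 0.971028 = 38.7334
Value = kr 38.73

kr 38.73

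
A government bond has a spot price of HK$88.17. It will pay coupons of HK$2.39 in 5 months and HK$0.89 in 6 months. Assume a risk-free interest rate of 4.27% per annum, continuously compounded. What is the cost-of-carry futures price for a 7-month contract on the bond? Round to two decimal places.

HK$87.09

PV(coupons) I = 2.39·e^(−0.0427·5/12) + 0.89·e^(−0.0427·6/12)
I = 2.3479 + 0.8712 = 3.2191
F = (S − I)·e^(rT) = (88.17 − 3.2191) · e^(0.0427·7/12)
= 84.9509 · e^0.024908 = 84.9509 × 1.025221 = HK$87.09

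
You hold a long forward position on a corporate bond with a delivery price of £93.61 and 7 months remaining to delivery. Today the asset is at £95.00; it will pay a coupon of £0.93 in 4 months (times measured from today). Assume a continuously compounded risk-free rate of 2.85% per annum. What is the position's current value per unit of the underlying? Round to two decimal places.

PV(remaining coupons) I = 0.93·e^(−0.0285·4/12) = 0.9212
Current forward F = (S − I)·e^(rT) = (95.00 − 0.9212)·e^(0.0285·7/12) = 94.0788 × 1.016764 = 95.6559
Value (long) = (F − K)·e^(−rT) = (95.6559 − 93.61) × 0.983512 = 2.0122
Value = £2.01

£2.01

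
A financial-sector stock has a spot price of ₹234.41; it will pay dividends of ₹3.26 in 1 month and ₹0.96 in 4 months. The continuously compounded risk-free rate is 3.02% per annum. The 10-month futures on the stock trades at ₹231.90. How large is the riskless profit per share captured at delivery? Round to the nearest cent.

₹4.17 per share

PV(dividends) I = 3.26·e^(−0.0302·1/12) + 0.96·e^(−0.0302·4/12) = 4.2022
Fair futures F* = (S − I)·e^(rT) = (234.41 − 4.2022)·e^0.025167 = 230.2078 × 1.025486 = 236.0749
Market ₹231.90 < fair 236.0749: forward underpriced → reverse cash-and-carry (short the stock, invest proceeds at r, pay the dividends, go long the forward).
Profit at T = |F_mkt − F*| = |231.90 − 236.0749| = ₹4.17 per share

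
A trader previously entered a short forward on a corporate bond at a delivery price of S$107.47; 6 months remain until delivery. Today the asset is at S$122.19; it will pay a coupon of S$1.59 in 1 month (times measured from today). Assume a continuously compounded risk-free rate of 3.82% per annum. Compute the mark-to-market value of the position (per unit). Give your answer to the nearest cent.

-S$15.17

PV(remaining coupons) I = 1.59·e^(−0.0382·1/12) = 1.5849
Current forward F = (S − I)·e^(rT) = (122.19 − 1.5849)·e^(0.0382·6/12) = 120.6051 × 1.019284 = 122.9308
Value (long) = (F − K)·e^(−rT) = (122.9308 − 107.47) × 0.981081 = 15.1683
Short position value = −(long value) = -S$15.17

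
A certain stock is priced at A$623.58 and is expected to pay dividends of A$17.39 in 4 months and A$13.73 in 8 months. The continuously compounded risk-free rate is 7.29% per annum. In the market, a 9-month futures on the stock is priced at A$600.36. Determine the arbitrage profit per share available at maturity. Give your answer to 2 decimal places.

A$26.52 per share

PV(dividends) I = 17.39·e^(−0.0729·4/12) + 13.73·e^(−0.0729·8/12) = 30.0512
Fair futures F* = (S − I)·e^(rT) = (623.58 − 30.0512)·e^0.054675 = 593.5288 × 1.056197 = 626.8833
Market A$600.36 < fair 626.8833: forward underpriced → reverse cash-and-carry (short the stock, invest proceeds at r, pay the dividends, go long the forward).
Profit at T = |F_mkt − F*| = |600.36 − 626.8833| = A$26.52 per share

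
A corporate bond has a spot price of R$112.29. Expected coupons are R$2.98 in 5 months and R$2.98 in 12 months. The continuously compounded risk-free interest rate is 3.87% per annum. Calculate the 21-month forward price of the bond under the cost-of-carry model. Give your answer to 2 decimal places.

R$113.95

PV(coupons) I = 2.98·e^(−0.0387·5/12) + 2.98·e^(−0.0387·12/12)
I = 2.9323 + 2.8669 = 5.7992
F = (S − I)·e^(rT) = (112.29 − 5.7992) · e^(0.0387·21/12)
= 106.4908 · e^0.067725 = 106.4908 × 1.070071 = R$113.95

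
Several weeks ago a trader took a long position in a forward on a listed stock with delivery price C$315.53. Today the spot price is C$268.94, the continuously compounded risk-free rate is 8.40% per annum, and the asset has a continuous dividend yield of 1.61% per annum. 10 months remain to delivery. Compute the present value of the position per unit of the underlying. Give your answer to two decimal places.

Current fair forward for the remaining 10 months: F = S·e^((r − q)·T), (r − q) = 0.0840 − 0.0161 = 0.0679
F = 268.94 · e^(0.0679 × 10/12) = 268.94 × 1.058215 = 284.5963
Value of long forward = (F − K)·e^(−rT) = (284.5963 − 315.53) · e^(−0.0840·10/12)
= -30.9337 × 0.932394 = -28.84

-C$28.84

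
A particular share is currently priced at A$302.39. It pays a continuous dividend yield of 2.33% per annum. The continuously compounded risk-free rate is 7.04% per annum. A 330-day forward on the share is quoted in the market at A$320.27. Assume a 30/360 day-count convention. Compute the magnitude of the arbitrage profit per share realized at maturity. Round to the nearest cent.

A$4.54 per share

Fair forward: F* = S·e^(carry·T), with carry = (r − q) = 0.0704 − 0.0233 = 0.0471
F* = 302.39 · e^(0.0471 × 330/360) = 302.39 · e^0.043175 = 302.39 × 1.044121 = A$315.7317
Market A$320.27 > fair A$315.7317: forward overpriced → cash-and-carry (buy spot, short the forward).
At maturity, profit = |F_mkt − F*| = |320.27 − 315.7317| = A$4.54 per share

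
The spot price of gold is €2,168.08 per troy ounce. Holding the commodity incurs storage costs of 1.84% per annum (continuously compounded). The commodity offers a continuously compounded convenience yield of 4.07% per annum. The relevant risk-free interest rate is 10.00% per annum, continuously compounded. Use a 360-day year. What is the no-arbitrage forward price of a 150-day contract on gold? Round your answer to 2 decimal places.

€2,239.42 per troy ounce

Net carry = r + u − y = 0.1000 + 0.0184 − 0.0407 = 0.0777
F = S·e^((r+u−y)T) = 2168.08 · e^(0.0777 × 150/360) = 2168.08 · e^0.03237500
= 2168.08 × 1.03290477 = €2,239.42 per troy ounce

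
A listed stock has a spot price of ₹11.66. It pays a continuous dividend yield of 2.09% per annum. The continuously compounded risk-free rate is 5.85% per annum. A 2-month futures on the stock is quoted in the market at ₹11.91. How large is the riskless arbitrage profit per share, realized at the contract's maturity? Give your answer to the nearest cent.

₹0.18 per share

Fair futures: F* = S·e^(carry·T), with carry = (r − q) = 0.0585 − 0.0209 = 0.0376
F* = 11.66 · e^(0.0376 × 2/12) = 11.66 · e^0.006267 = 11.66 × 1.006287 = ₹11.7333
Market ₹11.91 > fair ₹11.7333: forward overpriced → cash-and-carry (buy spot, short the forward).
At maturity, profit = |F_mkt − F*| = |11.91 − 11.7333| = ₹0.18 per share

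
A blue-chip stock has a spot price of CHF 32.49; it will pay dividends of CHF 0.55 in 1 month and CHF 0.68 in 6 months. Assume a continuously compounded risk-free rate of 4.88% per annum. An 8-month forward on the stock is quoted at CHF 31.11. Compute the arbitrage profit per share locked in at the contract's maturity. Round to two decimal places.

CHF 1.20 per share

PV(dividends) I = 0.55·e^(−0.0488·1/12) + 0.68·e^(−0.0488·6/12) = 1.2114
Fair forward F* = (S − I)·e^(rT) = (32.49 − 1.2114)·e^0.032533 = 31.2786 × 1.033068 = 32.3129
Market CHF 31.11 < fair 32.3129: forward underpriced → reverse cash-and-carry (short the stock, invest proceeds at r, pay the dividends, go long the forward).
Profit at T = |F_mkt − F*| = |31.11 − 32.3129| = CHF 1.20 per share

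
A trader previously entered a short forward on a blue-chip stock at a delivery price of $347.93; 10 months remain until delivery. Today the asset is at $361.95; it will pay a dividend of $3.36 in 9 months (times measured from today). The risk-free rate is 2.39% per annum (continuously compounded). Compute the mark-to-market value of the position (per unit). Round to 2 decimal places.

-$17.58

PV(remaining dividends) I = 3.36·e^(−0.0239·9/12) = 3.3003
Current forward F = (S − I)·e^(rT) = (361.95 − 3.3003)·e^(0.0239·10/12) = 358.6497 × 1.020116 = 365.8643
Value (long) = (F − K)·e^(−rT) = (365.8643 − 347.93) × 0.980280 = 17.5806
Short position value = −(long value) = -$17.58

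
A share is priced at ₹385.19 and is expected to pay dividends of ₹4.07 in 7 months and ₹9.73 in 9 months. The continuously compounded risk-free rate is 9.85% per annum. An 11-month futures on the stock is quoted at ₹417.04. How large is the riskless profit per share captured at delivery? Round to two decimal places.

₹9.55 per share

PV(dividends) I = 4.07·e^(−0.0985·7/12) + 9.73·e^(−0.0985·9/12) = 12.8798
Fair futures F* = (S − I)·e^(rT) = (385.19 − 12.8798)·e^0.090292 = 372.3102 × 1.094494 = 407.4913
Market ₹417.04 > fair 407.4913: forward overpriced → cash-and-carry (borrow at r, buy the stock and collect the dividends, short the forward).
Profit at T = |F_mkt − F*| = |417.04 − 407.4913| = ₹9.55 per share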